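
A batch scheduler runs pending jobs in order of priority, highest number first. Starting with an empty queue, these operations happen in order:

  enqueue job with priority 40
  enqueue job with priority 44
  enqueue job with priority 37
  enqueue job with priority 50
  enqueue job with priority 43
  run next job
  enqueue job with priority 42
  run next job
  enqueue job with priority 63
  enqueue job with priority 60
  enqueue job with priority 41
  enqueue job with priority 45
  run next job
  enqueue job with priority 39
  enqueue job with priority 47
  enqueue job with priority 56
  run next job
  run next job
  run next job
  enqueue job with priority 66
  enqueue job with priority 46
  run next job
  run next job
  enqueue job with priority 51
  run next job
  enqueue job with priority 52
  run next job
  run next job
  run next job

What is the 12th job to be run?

insert 40 → {40}
insert 44 → {44, 40}
insert 37 → {44, 40, 37}
insert 50 → {50, 44, 40, 37}
insert 43 → {50, 44, 43, 40, 37}
run next job → 50; now {44, 43, 40, 37}
insert 42 → {44, 43, 42, 40, 37}
run next job → 44; now {43, 42, 40, 37}
insert 63 → {63, 43, 42, 40, 37}
insert 60 → {63, 60, 43, 42, 40, 37}
insert 41 → {63, 60, 43, 42, 41, 40, 37}
insert 45 → {63, 60, 45, 43, 42, 41, 40, 37}
run next job → 63; now {60, 45, 43, 42, 41, 40, 37}
insert 39 → {60, 45, 43, 42, 41, 40, 39, 37}
insert 47 → {60, 47, 45, 43, 42, 41, 40, 39, 37}
insert 56 → {60, 56, 47, 45, 43, 42, 41, 40, 39, 37}
run next job → 60; now {56, 47, 45, 43, 42, 41, 40, 39, 37}
run next job → 56; now {47, 45, 43, 42, 41, 40, 39, 37}
run next job → 47; now {45, 43, 42, 41, 40, 39, 37}
insert 66 → {66, 45, 43, 42, 41, 40, 39, 37}
insert 46 → {66, 46, 45, 43, 42, 41, 40, 39, 37}
run next job → 66; now {46, 45, 43, 42, 41, 40, 39, 37}
run next job → 46; now {45, 43, 42, 41, 40, 39, 37}
insert 51 → {51, 45, 43, 42, 41, 40, 39, 37}
run next job → 51; now {45, 43, 42, 41, 40, 39, 37}
insert 52 → {52, 45, 43, 42, 41, 40, 39, 37}
run next job → 52; now {45, 43, 42, 41, 40, 39, 37}
run next job → 45; now {43, 42, 41, 40, 39, 37}
run next job → 43; now {42, 41, 40, 39, 37}

43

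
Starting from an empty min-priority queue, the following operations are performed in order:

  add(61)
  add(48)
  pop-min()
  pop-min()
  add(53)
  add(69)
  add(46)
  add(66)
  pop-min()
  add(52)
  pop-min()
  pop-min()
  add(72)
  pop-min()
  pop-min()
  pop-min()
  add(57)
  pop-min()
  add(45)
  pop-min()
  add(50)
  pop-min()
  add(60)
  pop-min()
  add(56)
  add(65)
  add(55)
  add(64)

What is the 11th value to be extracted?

insert 61 → {61}
insert 48 → {48, 61}
pop-min → 48; now {61}
pop-min → 61; now {}
insert 53 → {53}
insert 69 → {53, 69}
insert 46 → {46, 53, 69}
insert 66 → {46, 53, 66, 69}
pop-min → 46; now {53, 66, 69}
insert 52 → {52, 53, 66, 69}
pop-min → 52; now {53, 66, 69}
pop-min → 53; now {66, 69}
insert 72 → {66, 69, 72}
pop-min → 66; now {69, 72}
pop-min → 69; now {72}
pop-min → 72; now {}
insert 57 → {57}
pop-min → 57; now {}
insert 45 → {45}
pop-min → 45; now {}
insert 50 → {50}
pop-min → 50; now {}
insert 60 → {60}
pop-min → 60; now {}
insert 56 → {56}
insert 65 → {56, 65}
insert 55 → {55, 56, 65}
insert 64 → {55, 56, 64, 65}

50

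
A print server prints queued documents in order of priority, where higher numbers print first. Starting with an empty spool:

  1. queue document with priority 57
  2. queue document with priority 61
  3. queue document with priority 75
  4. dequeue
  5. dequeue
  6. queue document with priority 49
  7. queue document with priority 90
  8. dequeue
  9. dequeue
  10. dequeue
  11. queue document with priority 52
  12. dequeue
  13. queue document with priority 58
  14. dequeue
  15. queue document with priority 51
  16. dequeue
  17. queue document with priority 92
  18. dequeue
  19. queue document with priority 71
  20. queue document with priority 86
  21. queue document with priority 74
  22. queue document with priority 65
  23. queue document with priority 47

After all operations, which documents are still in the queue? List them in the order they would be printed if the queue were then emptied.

86 → 74 → 71 → 65 → 47

insert 57 → {57}
insert 61 → {61, 57}
insert 75 → {75, 61, 57}
dequeue → 75; now {61, 57}
dequeue → 61; now {57}
insert 49 → {57, 49}
insert 90 → {90, 57, 49}
dequeue → 90; now {57, 49}
dequeue → 57; now {49}
dequeue → 49; now {}
insert 52 → {52}
dequeue → 52; now {}
insert 58 → {58}
dequeue → 58; now {}
insert 51 → {51}
dequeue → 51; now {}
insert 92 → {92}
dequeue → 92; now {}
insert 71 → {71}
insert 86 → {86, 71}
insert 74 → {86, 74, 71}
insert 65 → {86, 74, 71, 65}
insert 47 → {86, 74, 71, 65, 47}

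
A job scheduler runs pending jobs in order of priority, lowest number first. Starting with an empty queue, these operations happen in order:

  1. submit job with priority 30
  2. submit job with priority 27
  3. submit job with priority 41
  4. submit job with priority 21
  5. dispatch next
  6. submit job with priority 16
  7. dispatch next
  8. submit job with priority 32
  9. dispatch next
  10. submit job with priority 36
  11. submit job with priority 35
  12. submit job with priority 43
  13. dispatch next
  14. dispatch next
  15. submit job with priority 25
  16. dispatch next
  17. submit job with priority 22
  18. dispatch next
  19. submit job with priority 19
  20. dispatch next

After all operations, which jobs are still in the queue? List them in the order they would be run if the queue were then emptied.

[35, 36, 41, 43]

insert 30 → {30}
insert 27 → {27, 30}
insert 41 → {27, 30, 41}
insert 21 → {21, 27, 30, 41}
dispatch next → 21; now {27, 30, 41}
insert 16 → {16, 27, 30, 41}
dispatch next → 16; now {27, 30, 41}
insert 32 → {27, 30, 32, 41}
dispatch next → 27; now {30, 32, 41}
insert 36 → {30, 32, 36, 41}
insert 35 → {30, 32, 35, 36, 41}
insert 43 → {30, 32, 35, 36, 41, 43}
dispatch next → 30; now {32, 35, 36, 41, 43}
dispatch next → 32; now {35, 36, 41, 43}
insert 25 → {25, 35, 36, 41, 43}
dispatch next → 25; now {35, 36, 41, 43}
insert 22 → {22, 35, 36, 41, 43}
dispatch next → 22; now {35, 36, 41, 43}
insert 19 → {19, 35, 36, 41, 43}
dispatch next → 19; now {35, 36, 41, 43}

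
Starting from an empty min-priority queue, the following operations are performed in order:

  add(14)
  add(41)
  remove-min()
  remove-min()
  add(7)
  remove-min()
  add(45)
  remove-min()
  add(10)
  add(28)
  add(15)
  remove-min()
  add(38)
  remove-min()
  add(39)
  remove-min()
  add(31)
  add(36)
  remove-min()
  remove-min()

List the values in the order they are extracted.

insert 14 → {14}
insert 41 → {14, 41}
remove-min → 14; now {41}
remove-min → 41; now {}
insert 7 → {7}
remove-min → 7; now {}
insert 45 → {45}
remove-min → 45; now {}
insert 10 → {10}
insert 28 → {10, 28}
insert 15 → {10, 15, 28}
remove-min → 10; now {15, 28}
insert 38 → {15, 28, 38}
remove-min → 15; now {28, 38}
insert 39 → {28, 38, 39}
remove-min → 28; now {38, 39}
insert 31 → {31, 38, 39}
insert 36 → {31, 36, 38, 39}
remove-min → 31; now {36, 38, 39}
remove-min → 36; now {38, 39}

[14, 41, 7, 45, 10, 15, 28, 31, 36]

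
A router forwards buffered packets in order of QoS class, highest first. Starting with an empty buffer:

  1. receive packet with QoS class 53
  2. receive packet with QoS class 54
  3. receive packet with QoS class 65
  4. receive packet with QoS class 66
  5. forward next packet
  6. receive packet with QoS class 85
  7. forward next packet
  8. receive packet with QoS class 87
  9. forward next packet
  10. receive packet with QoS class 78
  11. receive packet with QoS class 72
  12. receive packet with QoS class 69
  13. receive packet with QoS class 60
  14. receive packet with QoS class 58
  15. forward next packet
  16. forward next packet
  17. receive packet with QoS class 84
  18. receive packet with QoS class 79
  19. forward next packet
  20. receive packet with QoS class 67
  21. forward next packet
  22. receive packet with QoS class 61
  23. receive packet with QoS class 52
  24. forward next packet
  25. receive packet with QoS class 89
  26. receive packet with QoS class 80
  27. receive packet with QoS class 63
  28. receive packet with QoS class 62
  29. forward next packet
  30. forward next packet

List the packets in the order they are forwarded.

[66, 85, 87, 78, 72, 84, 79, 69, 89, 80]

insert 53 → {53}
insert 54 → {54, 53}
insert 65 → {65, 54, 53}
insert 66 → {66, 65, 54, 53}
forward next packet → 66; now {65, 54, 53}
insert 85 → {85, 65, 54, 53}
forward next packet → 85; now {65, 54, 53}
insert 87 → {87, 65, 54, 53}
forward next packet → 87; now {65, 54, 53}
insert 78 → {78, 65, 54, 53}
insert 72 → {78, 72, 65, 54, 53}
insert 69 → {78, 72, 69, 65, 54, 53}
insert 60 → {78, 72, 69, 65, 60, 54, 53}
insert 58 → {78, 72, 69, 65, 60, 58, 54, 53}
forward next packet → 78; now {72, 69, 65, 60, 58, 54, 53}
forward next packet → 72; now {69, 65, 60, 58, 54, 53}
insert 84 → {84, 69, 65, 60, 58, 54, 53}
insert 79 → {84, 79, 69, 65, 60, 58, 54, 53}
forward next packet → 84; now {79, 69, 65, 60, 58, 54, 53}
insert 67 → {79, 69, 67, 65, 60, 58, 54, 53}
forward next packet → 79; now {69, 67, 65, 60, 58, 54, 53}
insert 61 → {69, 67, 65, 61, 60, 58, 54, 53}
insert 52 → {69, 67, 65, 61, 60, 58, 54, 53, 52}
forward next packet → 69; now {67, 65, 61, 60, 58, 54, 53, 52}
insert 89 → {89, 67, 65, 61, 60, 58, 54, 53, 52}
insert 80 → {89, 80, 67, 65, 61, 60, 58, 54, 53, 52}
insert 63 → {89, 80, 67, 65, 63, 61, 60, 58, 54, 53, 52}
insert 62 → {89, 80, 67, 65, 63, 62, 61, 60, 58, 54, 53, 52}
forward next packet → 89; now {80, 67, 65, 63, 62, 61, 60, 58, 54, 53, 52}
forward next packet → 80; now {67, 65, 63, 62, 61, 60, 58, 54, 53, 52}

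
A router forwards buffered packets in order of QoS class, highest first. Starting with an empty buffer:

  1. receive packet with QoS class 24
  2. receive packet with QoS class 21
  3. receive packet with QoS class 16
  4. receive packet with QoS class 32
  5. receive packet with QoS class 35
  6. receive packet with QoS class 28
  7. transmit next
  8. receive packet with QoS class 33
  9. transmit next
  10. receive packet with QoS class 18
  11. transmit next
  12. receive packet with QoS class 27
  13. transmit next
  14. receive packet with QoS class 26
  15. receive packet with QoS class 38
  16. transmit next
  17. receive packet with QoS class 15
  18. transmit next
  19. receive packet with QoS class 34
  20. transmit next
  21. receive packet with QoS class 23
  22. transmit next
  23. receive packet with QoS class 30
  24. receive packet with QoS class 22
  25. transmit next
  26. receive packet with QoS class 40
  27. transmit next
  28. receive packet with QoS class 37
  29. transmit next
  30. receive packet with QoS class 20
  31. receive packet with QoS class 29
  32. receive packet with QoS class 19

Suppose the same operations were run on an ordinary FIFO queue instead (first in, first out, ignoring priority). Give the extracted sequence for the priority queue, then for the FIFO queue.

insert 24 → {24}
insert 21 → {24, 21}
insert 16 → {24, 21, 16}
insert 32 → {32, 24, 21, 16}
insert 35 → {35, 32, 24, 21, 16}
insert 28 → {35, 32, 28, 24, 21, 16}
transmit next → 35; now {32, 28, 24, 21, 16}
insert 33 → {33, 32, 28, 24, 21, 16}
transmit next → 33; now {32, 28, 24, 21, 16}
insert 18 → {32, 28, 24, 21, 18, 16}
transmit next → 32; now {28, 24, 21, 18, 16}
insert 27 → {28, 27, 24, 21, 18, 16}
transmit next → 28; now {27, 24, 21, 18, 16}
insert 26 → {27, 26, 24, 21, 18, 16}
insert 38 → {38, 27, 26, 24, 21, 18, 16}
transmit next → 38; now {27, 26, 24, 21, 18, 16}
insert 15 → {27, 26, 24, 21, 18, 16, 15}
transmit next → 27; now {26, 24, 21, 18, 16, 15}
insert 34 → {34, 26, 24, 21, 18, 16, 15}
transmit next → 34; now {26, 24, 21, 18, 16, 15}
insert 23 → {26, 24, 23, 21, 18, 16, 15}
transmit next → 26; now {24, 23, 21, 18, 16, 15}
insert 30 → {30, 24, 23, 21, 18, 16, 15}
insert 22 → {30, 24, 23, 22, 21, 18, 16, 15}
transmit next → 30; now {24, 23, 22, 21, 18, 16, 15}
insert 40 → {40, 24, 23, 22, 21, 18, 16, 15}
transmit next → 40; now {24, 23, 22, 21, 18, 16, 15}
insert 37 → {37, 24, 23, 22, 21, 18, 16, 15}
transmit next → 37; now {24, 23, 22, 21, 18, 16, 15}
insert 20 → {24, 23, 22, 21, 20, 18, 16, 15}
insert 29 → {29, 24, 23, 22, 21, 20, 18, 16, 15}
insert 19 → {29, 24, 23, 22, 21, 20, 19, 18, 16, 15}

priority queue: 35 → 33 → 32 → 28 → 38 → 27 → 34 → 26 → 30 → 40 → 37; FIFO queue: 24, 21, 16, 32, 35, 28, 33, 18, 27, 26, 38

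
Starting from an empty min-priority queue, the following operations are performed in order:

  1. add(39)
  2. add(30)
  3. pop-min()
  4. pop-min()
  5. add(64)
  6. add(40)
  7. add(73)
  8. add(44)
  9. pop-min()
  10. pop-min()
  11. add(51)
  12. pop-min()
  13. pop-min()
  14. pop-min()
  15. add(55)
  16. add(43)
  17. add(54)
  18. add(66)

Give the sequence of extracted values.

insert 39 → {39}
insert 30 → {30, 39}
pop-min → 30; now {39}
pop-min → 39; now {}
insert 64 → {64}
insert 40 → {40, 64}
insert 73 → {40, 64, 73}
insert 44 → {40, 44, 64, 73}
pop-min → 40; now {44, 64, 73}
pop-min → 44; now {64, 73}
insert 51 → {51, 64, 73}
pop-min → 51; now {64, 73}
pop-min → 64; now {73}
pop-min → 73; now {}
insert 55 → {55}
insert 43 → {43, 55}
insert 54 → {43, 54, 55}
insert 66 → {43, 54, 55, 66}

30 → 39 → 40 → 44 → 51 → 64 → 73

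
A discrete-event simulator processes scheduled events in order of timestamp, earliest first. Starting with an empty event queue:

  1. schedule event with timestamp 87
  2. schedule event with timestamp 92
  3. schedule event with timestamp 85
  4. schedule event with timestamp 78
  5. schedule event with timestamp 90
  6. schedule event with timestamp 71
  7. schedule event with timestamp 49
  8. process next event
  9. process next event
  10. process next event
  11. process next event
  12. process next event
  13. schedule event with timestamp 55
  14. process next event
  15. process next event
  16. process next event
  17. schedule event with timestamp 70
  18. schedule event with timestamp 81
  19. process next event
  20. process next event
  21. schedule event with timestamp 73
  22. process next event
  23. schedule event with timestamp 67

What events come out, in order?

49, 71, 78, 85, 87, 55, 90, 92, 70, 81, 73

insert 87 → {87}
insert 92 → {87, 92}
insert 85 → {85, 87, 92}
insert 78 → {78, 85, 87, 92}
insert 90 → {78, 85, 87, 90, 92}
insert 71 → {71, 78, 85, 87, 90, 92}
insert 49 → {49, 71, 78, 85, 87, 90, 92}
process next event → 49; now {71, 78, 85, 87, 90, 92}
process next event → 71; now {78, 85, 87, 90, 92}
process next event → 78; now {85, 87, 90, 92}
process next event → 85; now {87, 90, 92}
process next event → 87; now {90, 92}
insert 55 → {55, 90, 92}
process next event → 55; now {90, 92}
process next event → 90; now {92}
process next event → 92; now {}
insert 70 → {70}
insert 81 → {70, 81}
process next event → 70; now {81}
process next event → 81; now {}
insert 73 → {73}
process next event → 73; now {}
insert 67 → {67}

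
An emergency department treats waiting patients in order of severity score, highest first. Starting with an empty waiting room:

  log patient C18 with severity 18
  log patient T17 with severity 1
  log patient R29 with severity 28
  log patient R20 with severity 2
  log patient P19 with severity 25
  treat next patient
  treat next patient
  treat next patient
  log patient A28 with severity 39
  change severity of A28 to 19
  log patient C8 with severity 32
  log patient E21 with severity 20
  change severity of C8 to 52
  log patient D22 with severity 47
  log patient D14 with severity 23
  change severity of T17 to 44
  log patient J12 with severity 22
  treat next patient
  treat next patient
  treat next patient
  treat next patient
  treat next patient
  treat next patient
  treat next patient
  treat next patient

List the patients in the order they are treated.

add C18 (severity 18) → {C18:18}
add T17 (severity 1) → {C18:18, T17:1}
add R29 (severity 28) → {R29:28, C18:18, T17:1}
add R20 (severity 2) → {R29:28, C18:18, R20:2, T17:1}
add P19 (severity 25) → {R29:28, P19:25, C18:18, R20:2, T17:1}
treat next patient → R29; now {P19:25, C18:18, R20:2, T17:1}
treat next patient → P19; now {C18:18, R20:2, T17:1}
treat next patient → C18; now {R20:2, T17:1}
add A28 (severity 39) → {A28:39, R20:2, T17:1}
update A28 to severity 19 → {A28:19, R20:2, T17:1}
add C8 (severity 32) → {C8:32, A28:19, R20:2, T17:1}
add E21 (severity 20) → {C8:32, E21:20, A28:19, R20:2, T17:1}
update C8 to severity 52 → {C8:52, E21:20, A28:19, R20:2, T17:1}
add D22 (severity 47) → {C8:52, D22:47, E21:20, A28:19, R20:2, T17:1}
add D14 (severity 23) → {C8:52, D22:47, D14:23, E21:20, A28:19, R20:2, T17:1}
update T17 to severity 44 → {C8:52, D22:47, T17:44, D14:23, E21:20, A28:19, R20:2}
add J12 (severity 22) → {C8:52, D22:47, T17:44, D14:23, J12:22, E21:20, A28:19, R20:2}
treat next patient → C8; now {D22:47, T17:44, D14:23, J12:22, E21:20, A28:19, R20:2}
treat next patient → D22; now {T17:44, D14:23, J12:22, E21:20, A28:19, R20:2}
treat next patient → T17; now {D14:23, J12:22, E21:20, A28:19, R20:2}
treat next patient → D14; now {J12:22, E21:20, A28:19, R20:2}
treat next patient → J12; now {E21:20, A28:19, R20:2}
treat next patient → E21; now {A28:19, R20:2}
treat next patient → A28; now {R20:2}
treat next patient → R20; now {}

R29 → P19 → C18 → C8 → D22 → T17 → D14 → J12 → E21 → A28 → R20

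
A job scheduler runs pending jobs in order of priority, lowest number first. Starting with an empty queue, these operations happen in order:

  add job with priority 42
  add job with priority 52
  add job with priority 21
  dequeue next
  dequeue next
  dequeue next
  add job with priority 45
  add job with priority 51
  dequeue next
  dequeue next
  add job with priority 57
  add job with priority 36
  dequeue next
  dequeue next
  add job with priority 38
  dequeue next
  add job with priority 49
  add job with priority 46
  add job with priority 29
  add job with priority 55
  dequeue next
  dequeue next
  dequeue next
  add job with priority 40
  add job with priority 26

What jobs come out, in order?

insert 42 → {42}
insert 52 → {42, 52}
insert 21 → {21, 42, 52}
dequeue next → 21; now {42, 52}
dequeue next → 42; now {52}
dequeue next → 52; now {}
insert 45 → {45}
insert 51 → {45, 51}
dequeue next → 45; now {51}
dequeue next → 51; now {}
insert 57 → {57}
insert 36 → {36, 57}
dequeue next → 36; now {57}
dequeue next → 57; now {}
insert 38 → {38}
dequeue next → 38; now {}
insert 49 → {49}
insert 46 → {46, 49}
insert 29 → {29, 46, 49}
insert 55 → {29, 46, 49, 55}
dequeue next → 29; now {46, 49, 55}
dequeue next → 46; now {49, 55}
dequeue next → 49; now {55}
insert 40 → {40, 55}
insert 26 → {26, 40, 55}

21 → 42 → 52 → 45 → 51 → 36 → 57 → 38 → 29 → 46 → 49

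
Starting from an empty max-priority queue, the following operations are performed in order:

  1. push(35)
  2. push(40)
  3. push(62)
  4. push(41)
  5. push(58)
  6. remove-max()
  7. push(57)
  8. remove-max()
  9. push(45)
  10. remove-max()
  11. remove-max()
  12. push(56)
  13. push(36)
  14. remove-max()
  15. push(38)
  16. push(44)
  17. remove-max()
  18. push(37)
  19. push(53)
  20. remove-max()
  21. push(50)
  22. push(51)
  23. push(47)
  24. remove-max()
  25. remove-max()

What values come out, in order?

insert 35 → {35}
insert 40 → {40, 35}
insert 62 → {62, 40, 35}
insert 41 → {62, 41, 40, 35}
insert 58 → {62, 58, 41, 40, 35}
remove-max → 62; now {58, 41, 40, 35}
insert 57 → {58, 57, 41, 40, 35}
remove-max → 58; now {57, 41, 40, 35}
insert 45 → {57, 45, 41, 40, 35}
remove-max → 57; now {45, 41, 40, 35}
remove-max → 45; now {41, 40, 35}
insert 56 → {56, 41, 40, 35}
insert 36 → {56, 41, 40, 36, 35}
remove-max → 56; now {41, 40, 36, 35}
insert 38 → {41, 40, 38, 36, 35}
insert 44 → {44, 41, 40, 38, 36, 35}
remove-max → 44; now {41, 40, 38, 36, 35}
insert 37 → {41, 40, 38, 37, 36, 35}
insert 53 → {53, 41, 40, 38, 37, 36, 35}
remove-max → 53; now {41, 40, 38, 37, 36, 35}
insert 50 → {50, 41, 40, 38, 37, 36, 35}
insert 51 → {51, 50, 41, 40, 38, 37, 36, 35}
insert 47 → {51, 50, 47, 41, 40, 38, 37, 36, 35}
remove-max → 51; now {50, 47, 41, 40, 38, 37, 36, 35}
remove-max → 50; now {47, 41, 40, 38, 37, 36, 35}

62 → 58 → 57 → 45 → 56 → 44 → 53 → 51 → 50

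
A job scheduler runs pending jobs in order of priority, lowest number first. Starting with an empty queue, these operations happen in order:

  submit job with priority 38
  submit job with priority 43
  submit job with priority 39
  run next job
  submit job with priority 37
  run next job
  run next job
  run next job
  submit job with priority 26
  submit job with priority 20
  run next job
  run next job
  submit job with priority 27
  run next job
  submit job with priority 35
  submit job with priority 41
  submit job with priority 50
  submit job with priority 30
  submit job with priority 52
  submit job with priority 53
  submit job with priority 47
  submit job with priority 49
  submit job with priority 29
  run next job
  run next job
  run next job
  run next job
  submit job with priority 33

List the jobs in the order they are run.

insert 38 → {38}
insert 43 → {38, 43}
insert 39 → {38, 39, 43}
run next job → 38; now {39, 43}
insert 37 → {37, 39, 43}
run next job → 37; now {39, 43}
run next job → 39; now {43}
run next job → 43; now {}
insert 26 → {26}
insert 20 → {20, 26}
run next job → 20; now {26}
run next job → 26; now {}
insert 27 → {27}
run next job → 27; now {}
insert 35 → {35}
insert 41 → {35, 41}
insert 50 → {35, 41, 50}
insert 30 → {30, 35, 41, 50}
insert 52 → {30, 35, 41, 50, 52}
insert 53 → {30, 35, 41, 50, 52, 53}
insert 47 → {30, 35, 41, 47, 50, 52, 53}
insert 49 → {30, 35, 41, 47, 49, 50, 52, 53}
insert 29 → {29, 30, 35, 41, 47, 49, 50, 52, 53}
run next job → 29; now {30, 35, 41, 47, 49, 50, 52, 53}
run next job → 30; now {35, 41, 47, 49, 50, 52, 53}
run next job → 35; now {41, 47, 49, 50, 52, 53}
run next job → 41; now {47, 49, 50, 52, 53}
insert 33 → {33, 47, 49, 50, 52, 53}

38, 37, 39, 43, 20, 26, 27, 29, 30, 35, 41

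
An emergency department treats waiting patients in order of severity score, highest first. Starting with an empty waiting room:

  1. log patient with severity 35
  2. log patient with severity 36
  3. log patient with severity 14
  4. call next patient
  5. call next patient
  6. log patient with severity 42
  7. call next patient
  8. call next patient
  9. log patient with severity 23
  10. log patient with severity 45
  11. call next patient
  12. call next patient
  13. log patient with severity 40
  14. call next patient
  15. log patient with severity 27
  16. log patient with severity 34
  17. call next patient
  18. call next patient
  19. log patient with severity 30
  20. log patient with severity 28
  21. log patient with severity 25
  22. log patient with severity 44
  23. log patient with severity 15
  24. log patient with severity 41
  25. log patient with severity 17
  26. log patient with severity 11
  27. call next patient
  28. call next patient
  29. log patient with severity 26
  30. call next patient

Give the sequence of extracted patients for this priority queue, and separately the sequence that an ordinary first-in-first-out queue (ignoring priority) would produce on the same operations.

insert 35 → {35}
insert 36 → {36, 35}
insert 14 → {36, 35, 14}
call next patient → 36; now {35, 14}
call next patient → 35; now {14}
insert 42 → {42, 14}
call next patient → 42; now {14}
call next patient → 14; now {}
insert 23 → {23}
insert 45 → {45, 23}
call next patient → 45; now {23}
call next patient → 23; now {}
insert 40 → {40}
call next patient → 40; now {}
insert 27 → {27}
insert 34 → {34, 27}
call next patient → 34; now {27}
call next patient → 27; now {}
insert 30 → {30}
insert 28 → {30, 28}
insert 25 → {30, 28, 25}
insert 44 → {44, 30, 28, 25}
insert 15 → {44, 30, 28, 25, 15}
insert 41 → {44, 41, 30, 28, 25, 15}
insert 17 → {44, 41, 30, 28, 25, 17, 15}
insert 11 → {44, 41, 30, 28, 25, 17, 15, 11}
call next patient → 44; now {41, 30, 28, 25, 17, 15, 11}
call next patient → 41; now {30, 28, 25, 17, 15, 11}
insert 26 → {30, 28, 26, 25, 17, 15, 11}
call next patient → 30; now {28, 26, 25, 17, 15, 11}

priority queue: 36 → 35 → 42 → 14 → 45 → 23 → 40 → 34 → 27 → 44 → 41 → 30; FIFO queue: [35, 36, 14, 42, 23, 45, 40, 27, 34, 30, 28, 25]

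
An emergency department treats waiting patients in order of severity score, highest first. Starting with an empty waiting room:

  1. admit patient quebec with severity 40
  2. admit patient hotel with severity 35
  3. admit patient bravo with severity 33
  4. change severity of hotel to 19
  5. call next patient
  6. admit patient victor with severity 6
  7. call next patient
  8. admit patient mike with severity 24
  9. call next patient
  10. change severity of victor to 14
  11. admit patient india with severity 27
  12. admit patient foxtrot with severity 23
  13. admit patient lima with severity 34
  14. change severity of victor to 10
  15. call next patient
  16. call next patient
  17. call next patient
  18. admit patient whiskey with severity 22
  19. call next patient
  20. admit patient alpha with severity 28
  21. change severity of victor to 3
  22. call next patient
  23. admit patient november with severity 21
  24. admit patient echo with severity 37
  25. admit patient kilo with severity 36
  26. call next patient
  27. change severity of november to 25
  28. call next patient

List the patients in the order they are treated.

add quebec (severity 40) → {quebec:40}
add hotel (severity 35) → {quebec:40, hotel:35}
add bravo (severity 33) → {quebec:40, hotel:35, bravo:33}
update hotel to severity 19 → {quebec:40, bravo:33, hotel:19}
call next patient → quebec; now {bravo:33, hotel:19}
add victor (severity 6) → {bravo:33, hotel:19, victor:6}
call next patient → bravo; now {hotel:19, victor:6}
add mike (severity 24) → {mike:24, hotel:19, victor:6}
call next patient → mike; now {hotel:19, victor:6}
update victor to severity 14 → {hotel:19, victor:14}
add india (severity 27) → {india:27, hotel:19, victor:14}
add foxtrot (severity 23) → {india:27, foxtrot:23, hotel:19, victor:14}
add lima (severity 34) → {lima:34, india:27, foxtrot:23, hotel:19, victor:14}
update victor to severity 10 → {lima:34, india:27, foxtrot:23, hotel:19, victor:10}
call next patient → lima; now {india:27, foxtrot:23, hotel:19, victor:10}
call next patient → india; now {foxtrot:23, hotel:19, victor:10}
call next patient → foxtrot; now {hotel:19, victor:10}
add whiskey (severity 22) → {whiskey:22, hotel:19, victor:10}
call next patient → whiskey; now {hotel:19, victor:10}
add alpha (severity 28) → {alpha:28, hotel:19, victor:10}
update victor to severity 3 → {alpha:28, hotel:19, victor:3}
call next patient → alpha; now {hotel:19, victor:3}
add november (severity 21) → {november:21, hotel:19, victor:3}
add echo (severity 37) → {echo:37, november:21, hotel:19, victor:3}
add kilo (severity 36) → {echo:37, kilo:36, november:21, hotel:19, victor:3}
call next patient → echo; now {kilo:36, november:21, hotel:19, victor:3}
update november to severity 25 → {kilo:36, november:25, hotel:19, victor:3}
call next patient → kilo; now {november:25, hotel:19, victor:3}

[quebec, bravo, mike, lima, india, foxtrot, whiskey, alpha, echo, kilo]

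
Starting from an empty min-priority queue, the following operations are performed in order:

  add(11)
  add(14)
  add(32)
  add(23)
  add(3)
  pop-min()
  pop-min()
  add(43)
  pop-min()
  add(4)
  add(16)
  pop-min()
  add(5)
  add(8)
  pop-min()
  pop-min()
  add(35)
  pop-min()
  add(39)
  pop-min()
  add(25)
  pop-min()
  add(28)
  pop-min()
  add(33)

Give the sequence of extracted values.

insert 11 → {11}
insert 14 → {11, 14}
insert 32 → {11, 14, 32}
insert 23 → {11, 14, 23, 32}
insert 3 → {3, 11, 14, 23, 32}
pop-min → 3; now {11, 14, 23, 32}
pop-min → 11; now {14, 23, 32}
insert 43 → {14, 23, 32, 43}
pop-min → 14; now {23, 32, 43}
insert 4 → {4, 23, 32, 43}
insert 16 → {4, 16, 23, 32, 43}
pop-min → 4; now {16, 23, 32, 43}
insert 5 → {5, 16, 23, 32, 43}
insert 8 → {5, 8, 16, 23, 32, 43}
pop-min → 5; now {8, 16, 23, 32, 43}
pop-min → 8; now {16, 23, 32, 43}
insert 35 → {16, 23, 32, 35, 43}
pop-min → 16; now {23, 32, 35, 43}
insert 39 → {23, 32, 35, 39, 43}
pop-min → 23; now {32, 35, 39, 43}
insert 25 → {25, 32, 35, 39, 43}
pop-min → 25; now {32, 35, 39, 43}
insert 28 → {28, 32, 35, 39, 43}
pop-min → 28; now {32, 35, 39, 43}
insert 33 → {32, 33, 35, 39, 43}

3 → 11 → 14 → 4 → 5 → 8 → 16 → 23 → 25 → 28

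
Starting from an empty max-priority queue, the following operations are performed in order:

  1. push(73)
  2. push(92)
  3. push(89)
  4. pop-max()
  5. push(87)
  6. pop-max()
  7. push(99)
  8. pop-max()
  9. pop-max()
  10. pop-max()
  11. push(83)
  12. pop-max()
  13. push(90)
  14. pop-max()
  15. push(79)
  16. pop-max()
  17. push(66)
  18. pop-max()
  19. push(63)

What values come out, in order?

insert 73 → {73}
insert 92 → {92, 73}
insert 89 → {92, 89, 73}
pop-max → 92; now {89, 73}
insert 87 → {89, 87, 73}
pop-max → 89; now {87, 73}
insert 99 → {99, 87, 73}
pop-max → 99; now {87, 73}
pop-max → 87; now {73}
pop-max → 73; now {}
insert 83 → {83}
pop-max → 83; now {}
insert 90 → {90}
pop-max → 90; now {}
insert 79 → {79}
pop-max → 79; now {}
insert 66 → {66}
pop-max → 66; now {}
insert 63 → {63}

[92, 89, 99, 87, 73, 83, 90, 79, 66]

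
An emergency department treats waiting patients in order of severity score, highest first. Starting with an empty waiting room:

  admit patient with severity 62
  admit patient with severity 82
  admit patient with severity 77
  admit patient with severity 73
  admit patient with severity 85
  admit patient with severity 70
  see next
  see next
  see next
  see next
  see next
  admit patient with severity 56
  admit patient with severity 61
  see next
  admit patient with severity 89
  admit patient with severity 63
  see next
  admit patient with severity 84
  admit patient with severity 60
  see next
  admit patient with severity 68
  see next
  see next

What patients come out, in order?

insert 62 → {62}
insert 82 → {82, 62}
insert 77 → {82, 77, 62}
insert 73 → {82, 77, 73, 62}
insert 85 → {85, 82, 77, 73, 62}
insert 70 → {85, 82, 77, 73, 70, 62}
see next → 85; now {82, 77, 73, 70, 62}
see next → 82; now {77, 73, 70, 62}
see next → 77; now {73, 70, 62}
see next → 73; now {70, 62}
see next → 70; now {62}
insert 56 → {62, 56}
insert 61 → {62, 61, 56}
see next → 62; now {61, 56}
insert 89 → {89, 61, 56}
insert 63 → {89, 63, 61, 56}
see next → 89; now {63, 61, 56}
insert 84 → {84, 63, 61, 56}
insert 60 → {84, 63, 61, 60, 56}
see next → 84; now {63, 61, 60, 56}
insert 68 → {68, 63, 61, 60, 56}
see next → 68; now {63, 61, 60, 56}
see next → 63; now {61, 60, 56}

[85, 82, 77, 73, 70, 62, 89, 84, 68, 63]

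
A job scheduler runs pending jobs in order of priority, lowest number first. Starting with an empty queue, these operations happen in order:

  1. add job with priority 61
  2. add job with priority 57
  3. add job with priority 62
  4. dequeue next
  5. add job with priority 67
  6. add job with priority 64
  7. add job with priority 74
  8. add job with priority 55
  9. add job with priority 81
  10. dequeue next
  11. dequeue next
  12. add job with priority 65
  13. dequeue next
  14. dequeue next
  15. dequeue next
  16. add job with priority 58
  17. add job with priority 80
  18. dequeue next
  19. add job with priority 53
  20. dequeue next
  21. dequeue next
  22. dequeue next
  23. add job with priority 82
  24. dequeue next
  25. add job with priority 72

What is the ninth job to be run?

67

insert 61 → {61}
insert 57 → {57, 61}
insert 62 → {57, 61, 62}
dequeue next → 57; now {61, 62}
insert 67 → {61, 62, 67}
insert 64 → {61, 62, 64, 67}
insert 74 → {61, 62, 64, 67, 74}
insert 55 → {55, 61, 62, 64, 67, 74}
insert 81 → {55, 61, 62, 64, 67, 74, 81}
dequeue next → 55; now {61, 62, 64, 67, 74, 81}
dequeue next → 61; now {62, 64, 67, 74, 81}
insert 65 → {62, 64, 65, 67, 74, 81}
dequeue next → 62; now {64, 65, 67, 74, 81}
dequeue next → 64; now {65, 67, 74, 81}
dequeue next → 65; now {67, 74, 81}
insert 58 → {58, 67, 74, 81}
insert 80 → {58, 67, 74, 80, 81}
dequeue next → 58; now {67, 74, 80, 81}
insert 53 → {53, 67, 74, 80, 81}
dequeue next → 53; now {67, 74, 80, 81}
dequeue next → 67; now {74, 80, 81}
dequeue next → 74; now {80, 81}
insert 82 → {80, 81, 82}
dequeue next → 80; now {81, 82}
insert 72 → {72, 81, 82}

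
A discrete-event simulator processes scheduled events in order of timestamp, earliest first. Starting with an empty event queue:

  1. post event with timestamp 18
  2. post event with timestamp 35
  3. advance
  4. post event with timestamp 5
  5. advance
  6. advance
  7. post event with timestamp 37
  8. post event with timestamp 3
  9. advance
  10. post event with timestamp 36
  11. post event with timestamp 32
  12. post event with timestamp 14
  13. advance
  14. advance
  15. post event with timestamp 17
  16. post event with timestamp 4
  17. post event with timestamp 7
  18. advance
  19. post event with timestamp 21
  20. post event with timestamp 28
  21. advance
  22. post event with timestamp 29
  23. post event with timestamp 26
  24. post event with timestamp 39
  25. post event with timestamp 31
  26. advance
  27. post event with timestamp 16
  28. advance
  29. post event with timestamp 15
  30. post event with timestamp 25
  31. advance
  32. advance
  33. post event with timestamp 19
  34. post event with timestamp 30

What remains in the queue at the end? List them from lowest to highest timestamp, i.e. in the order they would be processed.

insert 18 → {18}
insert 35 → {18, 35}
advance → 18; now {35}
insert 5 → {5, 35}
advance → 5; now {35}
advance → 35; now {}
insert 37 → {37}
insert 3 → {3, 37}
advance → 3; now {37}
insert 36 → {36, 37}
insert 32 → {32, 36, 37}
insert 14 → {14, 32, 36, 37}
advance → 14; now {32, 36, 37}
advance → 32; now {36, 37}
insert 17 → {17, 36, 37}
insert 4 → {4, 17, 36, 37}
insert 7 → {4, 7, 17, 36, 37}
advance → 4; now {7, 17, 36, 37}
insert 21 → {7, 17, 21, 36, 37}
insert 28 → {7, 17, 21, 28, 36, 37}
advance → 7; now {17, 21, 28, 36, 37}
insert 29 → {17, 21, 28, 29, 36, 37}
insert 26 → {17, 21, 26, 28, 29, 36, 37}
insert 39 → {17, 21, 26, 28, 29, 36, 37, 39}
insert 31 → {17, 21, 26, 28, 29, 31, 36, 37, 39}
advance → 17; now {21, 26, 28, 29, 31, 36, 37, 39}
insert 16 → {16, 21, 26, 28, 29, 31, 36, 37, 39}
advance → 16; now {21, 26, 28, 29, 31, 36, 37, 39}
insert 15 → {15, 21, 26, 28, 29, 31, 36, 37, 39}
insert 25 → {15, 21, 25, 26, 28, 29, 31, 36, 37, 39}
advance → 15; now {21, 25, 26, 28, 29, 31, 36, 37, 39}
advance → 21; now {25, 26, 28, 29, 31, 36, 37, 39}
insert 19 → {19, 25, 26, 28, 29, 31, 36, 37, 39}
insert 30 → {19, 25, 26, 28, 29, 30, 31, 36, 37, 39}

19 → 25 → 26 → 28 → 29 → 30 → 31 → 36 → 37 → 39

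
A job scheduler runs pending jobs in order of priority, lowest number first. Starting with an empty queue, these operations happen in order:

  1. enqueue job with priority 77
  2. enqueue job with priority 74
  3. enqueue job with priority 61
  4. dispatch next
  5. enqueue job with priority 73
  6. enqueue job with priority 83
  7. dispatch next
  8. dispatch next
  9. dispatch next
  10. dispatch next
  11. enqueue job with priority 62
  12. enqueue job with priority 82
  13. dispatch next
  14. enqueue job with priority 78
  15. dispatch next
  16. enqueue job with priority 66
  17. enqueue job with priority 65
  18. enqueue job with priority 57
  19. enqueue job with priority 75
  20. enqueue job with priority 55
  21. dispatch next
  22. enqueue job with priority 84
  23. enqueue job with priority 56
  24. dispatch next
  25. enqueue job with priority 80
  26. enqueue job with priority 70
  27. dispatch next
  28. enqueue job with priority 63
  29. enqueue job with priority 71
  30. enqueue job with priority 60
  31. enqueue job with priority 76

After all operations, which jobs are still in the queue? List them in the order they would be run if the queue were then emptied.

[60, 63, 65, 66, 70, 71, 75, 76, 80, 82, 84]

insert 77 → {77}
insert 74 → {74, 77}
insert 61 → {61, 74, 77}
dispatch next → 61; now {74, 77}
insert 73 → {73, 74, 77}
insert 83 → {73, 74, 77, 83}
dispatch next → 73; now {74, 77, 83}
dispatch next → 74; now {77, 83}
dispatch next → 77; now {83}
dispatch next → 83; now {}
insert 62 → {62}
insert 82 → {62, 82}
dispatch next → 62; now {82}
insert 78 → {78, 82}
dispatch next → 78; now {82}
insert 66 → {66, 82}
insert 65 → {65, 66, 82}
insert 57 → {57, 65, 66, 82}
insert 75 → {57, 65, 66, 75, 82}
insert 55 → {55, 57, 65, 66, 75, 82}
dispatch next → 55; now {57, 65, 66, 75, 82}
insert 84 → {57, 65, 66, 75, 82, 84}
insert 56 → {56, 57, 65, 66, 75, 82, 84}
dispatch next → 56; now {57, 65, 66, 75, 82, 84}
insert 80 → {57, 65, 66, 75, 80, 82, 84}
insert 70 → {57, 65, 66, 70, 75, 80, 82, 84}
dispatch next → 57; now {65, 66, 70, 75, 80, 82, 84}
insert 63 → {63, 65, 66, 70, 75, 80, 82, 84}
insert 71 → {63, 65, 66, 70, 71, 75, 80, 82, 84}
insert 60 → {60, 63, 65, 66, 70, 71, 75, 80, 82, 84}
insert 76 → {60, 63, 65, 66, 70, 71, 75, 76, 80, 82, 84}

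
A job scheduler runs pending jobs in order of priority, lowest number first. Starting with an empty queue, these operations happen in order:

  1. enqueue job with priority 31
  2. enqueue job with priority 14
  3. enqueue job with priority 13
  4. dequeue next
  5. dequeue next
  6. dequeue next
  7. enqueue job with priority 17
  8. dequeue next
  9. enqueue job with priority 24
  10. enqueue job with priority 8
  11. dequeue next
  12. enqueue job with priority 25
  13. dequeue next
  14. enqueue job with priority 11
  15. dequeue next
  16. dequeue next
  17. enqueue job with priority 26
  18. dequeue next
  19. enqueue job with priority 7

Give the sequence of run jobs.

insert 31 → {31}
insert 14 → {14, 31}
insert 13 → {13, 14, 31}
dequeue next → 13; now {14, 31}
dequeue next → 14; now {31}
dequeue next → 31; now {}
insert 17 → {17}
dequeue next → 17; now {}
insert 24 → {24}
insert 8 → {8, 24}
dequeue next → 8; now {24}
insert 25 → {24, 25}
dequeue next → 24; now {25}
insert 11 → {11, 25}
dequeue next → 11; now {25}
dequeue next → 25; now {}
insert 26 → {26}
dequeue next → 26; now {}
insert 7 → {7}

[13, 14, 31, 17, 8, 24, 11, 25, 26]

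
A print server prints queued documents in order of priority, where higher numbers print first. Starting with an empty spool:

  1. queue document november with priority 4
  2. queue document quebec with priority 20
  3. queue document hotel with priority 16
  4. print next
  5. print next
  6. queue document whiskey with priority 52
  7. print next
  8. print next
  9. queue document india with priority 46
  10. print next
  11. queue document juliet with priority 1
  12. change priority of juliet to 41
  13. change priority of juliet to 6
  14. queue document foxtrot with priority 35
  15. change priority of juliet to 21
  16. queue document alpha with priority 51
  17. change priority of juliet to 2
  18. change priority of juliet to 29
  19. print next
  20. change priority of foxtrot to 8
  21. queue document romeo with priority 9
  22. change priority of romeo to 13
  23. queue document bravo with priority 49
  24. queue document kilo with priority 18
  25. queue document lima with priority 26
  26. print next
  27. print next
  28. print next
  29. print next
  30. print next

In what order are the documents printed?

add november (priority 4) → {november:4}
add quebec (priority 20) → {quebec:20, november:4}
add hotel (priority 16) → {quebec:20, hotel:16, november:4}
print next → quebec; now {hotel:16, november:4}
print next → hotel; now {november:4}
add whiskey (priority 52) → {whiskey:52, november:4}
print next → whiskey; now {november:4}
print next → november; now {}
add india (priority 46) → {india:46}
print next → india; now {}
add juliet (priority 1) → {juliet:1}
update juliet to priority 41 → {juliet:41}
update juliet to priority 6 → {juliet:6}
add foxtrot (priority 35) → {foxtrot:35, juliet:6}
update juliet to priority 21 → {foxtrot:35, juliet:21}
add alpha (priority 51) → {alpha:51, foxtrot:35, juliet:21}
update juliet to priority 2 → {alpha:51, foxtrot:35, juliet:2}
update juliet to priority 29 → {alpha:51, foxtrot:35, juliet:29}
print next → alpha; now {foxtrot:35, juliet:29}
update foxtrot to priority 8 → {juliet:29, foxtrot:8}
add romeo (priority 9) → {juliet:29, romeo:9, foxtrot:8}
update romeo to priority 13 → {juliet:29, romeo:13, foxtrot:8}
add bravo (priority 49) → {bravo:49, juliet:29, romeo:13, foxtrot:8}
add kilo (priority 18) → {bravo:49, juliet:29, kilo:18, romeo:13, foxtrot:8}
add lima (priority 26) → {bravo:49, juliet:29, lima:26, kilo:18, romeo:13, foxtrot:8}
print next → bravo; now {juliet:29, lima:26, kilo:18, romeo:13, foxtrot:8}
print next → juliet; now {lima:26, kilo:18, romeo:13, foxtrot:8}
print next → lima; now {kilo:18, romeo:13, foxtrot:8}
print next → kilo; now {romeo:13, foxtrot:8}
print next → romeo; now {foxtrot:8}

[quebec, hotel, whiskey, november, india, alpha, bravo, juliet, lima, kilo, romeo]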